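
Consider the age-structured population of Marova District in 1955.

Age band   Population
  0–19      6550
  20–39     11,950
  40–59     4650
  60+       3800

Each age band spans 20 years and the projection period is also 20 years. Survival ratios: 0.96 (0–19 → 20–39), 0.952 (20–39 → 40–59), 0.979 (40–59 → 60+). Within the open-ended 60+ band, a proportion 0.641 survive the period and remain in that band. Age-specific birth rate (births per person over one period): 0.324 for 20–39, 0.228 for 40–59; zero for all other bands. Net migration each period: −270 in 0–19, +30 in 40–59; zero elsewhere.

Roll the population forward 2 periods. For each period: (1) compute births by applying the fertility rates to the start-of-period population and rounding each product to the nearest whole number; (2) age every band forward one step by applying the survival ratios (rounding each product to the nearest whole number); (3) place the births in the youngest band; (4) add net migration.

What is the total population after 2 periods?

30505

After projecting period 1:
Births: 11950 × 0.324 = 3872  |  4650 × 0.228 = 1060 ⇒ total 4932
20–39: 6550 × 0.96 = 6288
40–59: 11950 × 0.952 = 11376
60+: 4650 × 0.979 + 3800 × 0.641 = 4552 + 2436 = 6988
Net migration: 0–19 − 270 → 4662; 40–59 + 30 → 11406
Giving 4662 / 6288 / 11406 / 6988.
After projecting period 2:
Births: 6288 × 0.324 = 2037  |  11406 × 0.228 = 2601 ⇒ total 4638
20–39: 4662 × 0.96 = 4476
40–59: 6288 × 0.952 = 5986
60+: 11406 × 0.979 + 6988 × 0.641 = 11166 + 4479 = 15645
Net migration: 0–19 − 270 → 4368; 40–59 + 30 → 6016
Giving 4368 / 4476 / 6016 / 15645.
Total after period 2: 4368 + 4476 + 6016 + 15645 = 30505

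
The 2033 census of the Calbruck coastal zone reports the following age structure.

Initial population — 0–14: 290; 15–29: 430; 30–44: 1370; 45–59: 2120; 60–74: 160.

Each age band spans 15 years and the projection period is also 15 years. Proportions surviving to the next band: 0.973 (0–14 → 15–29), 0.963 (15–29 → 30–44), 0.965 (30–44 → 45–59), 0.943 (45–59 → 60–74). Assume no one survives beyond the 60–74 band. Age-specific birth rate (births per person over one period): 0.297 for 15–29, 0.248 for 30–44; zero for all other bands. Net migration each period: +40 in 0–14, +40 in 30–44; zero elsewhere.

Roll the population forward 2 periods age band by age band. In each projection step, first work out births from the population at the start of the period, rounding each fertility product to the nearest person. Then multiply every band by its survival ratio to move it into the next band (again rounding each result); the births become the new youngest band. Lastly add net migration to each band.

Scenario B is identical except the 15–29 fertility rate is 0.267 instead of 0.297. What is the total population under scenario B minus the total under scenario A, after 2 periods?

-21

After projecting period 1:
Births: 430 × 0.297 = 128, 1370 × 0.248 = 340 ⇒ total 468
15–29: 290 × 0.973 = 282
30–44: 430 × 0.963 = 414
45–59: 1370 × 0.965 = 1322
60–74: 2120 × 0.943 = 1999
Net migration: 0–14 + 40 → 508; 30–44 + 40 → 454
Population now: 0–14=508, 15–29=282, 30–44=454, 45–59=1322, 60–74=1999
After projecting period 2:
Births: 282 × 0.297 = 84, 454 × 0.248 = 113 ⇒ total 197
15–29: 508 × 0.973 = 494
30–44: 282 × 0.963 = 272
45–59: 454 × 0.965 = 438
60–74: 1322 × 0.943 = 1247
Net migration: 0–14 + 40 → 237; 30–44 + 40 → 312
Population now: 0–14=237, 15–29=494, 30–44=312, 45–59=438, 60–74=1247
Scenario A total after 2 periods: 2728
Scenario B projection —
After projecting period 1:
Births: 430 × 0.267 = 115, 1370 × 0.248 = 340 ⇒ total 455
15–29: 290 × 0.973 = 282
30–44: 430 × 0.963 = 414
45–59: 1370 × 0.965 = 1322
60–74: 2120 × 0.943 = 1999
Net migration: 0–14 + 40 → 495; 30–44 + 40 → 454
Population now: 0–14=495, 15–29=282, 30–44=454, 45–59=1322, 60–74=1999
After projecting period 2:
Births: 282 × 0.267 = 75, 454 × 0.248 = 113 ⇒ total 188
15–29: 495 × 0.973 = 482
30–44: 282 × 0.963 = 272
45–59: 454 × 0.965 = 438
60–74: 1322 × 0.943 = 1247
Net migration: 0–14 + 40 → 228; 30–44 + 40 → 312
Population now: 0–14=228, 15–29=482, 30–44=312, 45–59=438, 60–74=1247
Scenario B total after 2 periods: 2707
Difference B − A = 2707 − 2728 = -21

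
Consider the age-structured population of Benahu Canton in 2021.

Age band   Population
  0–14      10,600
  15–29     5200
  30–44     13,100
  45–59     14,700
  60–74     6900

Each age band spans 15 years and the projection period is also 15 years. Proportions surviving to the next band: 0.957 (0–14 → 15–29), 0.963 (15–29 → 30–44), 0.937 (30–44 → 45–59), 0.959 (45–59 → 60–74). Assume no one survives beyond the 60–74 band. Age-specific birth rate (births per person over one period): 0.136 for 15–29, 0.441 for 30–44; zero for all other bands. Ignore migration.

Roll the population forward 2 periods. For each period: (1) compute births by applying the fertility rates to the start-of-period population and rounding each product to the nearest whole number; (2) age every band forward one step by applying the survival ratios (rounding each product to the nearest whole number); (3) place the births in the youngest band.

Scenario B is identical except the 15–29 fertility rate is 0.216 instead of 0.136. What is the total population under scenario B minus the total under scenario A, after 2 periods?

Numbering the groups 1..5 from youngest to oldest:
[period 1]
Births: 5200 × 0.136 = 707 ; 13100 × 0.441 = 5777 ⇒ total 6484
Group 2: 10600 × 0.957 = 10144
Group 3: 5200 × 0.963 = 5008
Group 4: 13100 × 0.937 = 12275
Group 5: 14700 × 0.959 = 14097
→ [6484, 10144, 5008, 12275, 14097]
[period 2]
Births: 10144 × 0.136 = 1380 ; 5008 × 0.441 = 2209 ⇒ total 3589
Group 2: 6484 × 0.957 = 6205
Group 3: 10144 × 0.963 = 9769
Group 4: 5008 × 0.937 = 4692
Group 5: 12275 × 0.959 = 11772
→ [3589, 6205, 9769, 4692, 11772]
Scenario A total after 2 periods: 36027
Scenario B projection —
[period 1]
Births: 5200 × 0.216 = 1123 ; 13100 × 0.441 = 5777 ⇒ total 6900
Group 2: 10600 × 0.957 = 10144
Group 3: 5200 × 0.963 = 5008
Group 4: 13100 × 0.937 = 12275
Group 5: 14700 × 0.959 = 14097
→ [6900, 10144, 5008, 12275, 14097]
[period 2]
Births: 10144 × 0.216 = 2191 ; 5008 × 0.441 = 2209 ⇒ total 4400
Group 2: 6900 × 0.957 = 6603
Group 3: 10144 × 0.963 = 9769
Group 4: 5008 × 0.937 = 4692
Group 5: 12275 × 0.959 = 11772
→ [4400, 6603, 9769, 4692, 11772]
Scenario B total after 2 periods: 37236
Difference B − A = 37236 − 36027 = 1209

1209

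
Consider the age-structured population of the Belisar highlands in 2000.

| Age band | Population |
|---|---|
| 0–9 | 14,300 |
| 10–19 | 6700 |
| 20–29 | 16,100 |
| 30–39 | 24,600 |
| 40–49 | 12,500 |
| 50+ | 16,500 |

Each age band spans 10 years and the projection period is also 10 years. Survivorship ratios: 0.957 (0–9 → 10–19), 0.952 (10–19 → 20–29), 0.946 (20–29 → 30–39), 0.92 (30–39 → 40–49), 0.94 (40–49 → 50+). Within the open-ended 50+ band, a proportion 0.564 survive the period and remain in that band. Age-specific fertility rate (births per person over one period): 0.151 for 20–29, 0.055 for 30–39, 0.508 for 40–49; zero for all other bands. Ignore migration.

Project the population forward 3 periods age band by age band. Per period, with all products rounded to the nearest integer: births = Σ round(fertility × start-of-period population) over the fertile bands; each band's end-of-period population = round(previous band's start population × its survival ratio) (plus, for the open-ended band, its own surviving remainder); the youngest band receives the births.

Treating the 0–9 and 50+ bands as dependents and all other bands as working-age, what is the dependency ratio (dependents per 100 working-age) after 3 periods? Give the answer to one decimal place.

[period 1]
Births: 16100 * 0.151 = 2431, 24600 * 0.055 = 1353, 12500 * 0.508 = 6350 — total 10134
10–19: 14300 * 0.957 = 13685
20–29: 6700 * 0.952 = 6378
30–39: 16100 * 0.946 = 15231
40–49: 24600 * 0.92 = 22632
50+: 12500 * 0.94 + 16500 * 0.564 = 11750 + 9306 = 21056
Population now: 0–9=10134, 10–19=13685, 20–29=6378, 30–39=15231, 40–49=22632, 50+=21056
[period 2]
Births: 6378 * 0.151 = 963, 15231 * 0.055 = 838, 22632 * 0.508 = 11497 — total 13298
10–19: 10134 * 0.957 = 9698
20–29: 13685 * 0.952 = 13028
30–39: 6378 * 0.946 = 6034
40–49: 15231 * 0.92 = 14013
50+: 22632 * 0.94 + 21056 * 0.564 = 21274 + 11876 = 33150
Population now: 0–9=13298, 10–19=9698, 20–29=13028, 30–39=6034, 40–49=14013, 50+=33150
[period 3]
Births: 13028 * 0.151 = 1967, 6034 * 0.055 = 332, 14013 * 0.508 = 7119 — total 9418
10–19: 13298 * 0.957 = 12726
20–29: 9698 * 0.952 = 9232
30–39: 13028 * 0.946 = 12324
40–49: 6034 * 0.92 = 5551
50+: 14013 * 0.94 + 33150 * 0.564 = 13172 + 18697 = 31869
Population now: 0–9=9418, 10–19=12726, 20–29=9232, 30–39=12324, 40–49=5551, 50+=31869
Dependents (band 0–9 + band 50+) = 9418 + 31869 = 41287; working-age = 39833; ratio = 41287/39833 × 100 = 103.7

103.7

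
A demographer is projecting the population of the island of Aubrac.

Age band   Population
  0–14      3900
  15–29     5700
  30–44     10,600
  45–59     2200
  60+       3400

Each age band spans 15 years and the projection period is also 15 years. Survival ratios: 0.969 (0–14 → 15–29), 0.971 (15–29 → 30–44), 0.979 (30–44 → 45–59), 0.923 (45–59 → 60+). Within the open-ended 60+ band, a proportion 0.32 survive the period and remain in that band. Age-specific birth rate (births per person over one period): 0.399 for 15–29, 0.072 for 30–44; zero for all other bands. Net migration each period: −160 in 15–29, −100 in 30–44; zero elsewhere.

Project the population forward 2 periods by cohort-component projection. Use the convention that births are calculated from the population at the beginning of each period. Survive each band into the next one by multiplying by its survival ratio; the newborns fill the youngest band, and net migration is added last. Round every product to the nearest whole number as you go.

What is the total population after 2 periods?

Period 1.
Births: 5700 × 0.399 = 2274, 10600 × 0.072 = 763 → 3037
15–29: 3900 × 0.969 = 3779
30–44: 5700 × 0.971 = 5535
45–59: 10600 × 0.979 = 10377
60+: 2200 × 0.923 + 3400 × 0.32 = 2031 + 1088 = 3119
Net migration: 15–29 − 160 → 3619; 30–44 − 100 → 5435
End of period: [3037, 3619, 5435, 10377, 3119]
Period 2.
Births: 3619 × 0.399 = 1444, 5435 × 0.072 = 391 → 1835
15–29: 3037 × 0.969 = 2943
30–44: 3619 × 0.971 = 3514
45–59: 5435 × 0.979 = 5321
60+: 10377 × 0.923 + 3119 × 0.32 = 9578 + 998 = 10576
Net migration: 15–29 − 160 → 2783; 30–44 − 100 → 3414
End of period: [1835, 2783, 3414, 5321, 10576]
Total after period 2: 1835 + 2783 + 3414 + 5321 + 10576 = 23929

23929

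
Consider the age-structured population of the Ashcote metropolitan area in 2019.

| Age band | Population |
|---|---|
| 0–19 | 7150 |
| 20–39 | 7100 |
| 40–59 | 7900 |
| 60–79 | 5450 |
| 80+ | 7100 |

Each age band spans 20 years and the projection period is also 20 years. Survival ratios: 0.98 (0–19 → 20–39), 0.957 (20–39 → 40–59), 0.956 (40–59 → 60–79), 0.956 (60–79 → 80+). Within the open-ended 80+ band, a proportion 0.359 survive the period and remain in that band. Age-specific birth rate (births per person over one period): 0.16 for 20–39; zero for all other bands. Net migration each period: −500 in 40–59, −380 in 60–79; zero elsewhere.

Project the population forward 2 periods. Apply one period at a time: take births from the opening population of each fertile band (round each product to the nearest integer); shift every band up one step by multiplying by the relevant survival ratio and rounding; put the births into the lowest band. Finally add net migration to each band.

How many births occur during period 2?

1121

— Period 1 —
Births: 7100 * 0.16 = 1136
20–39: 7150 * 0.98 = 7007
40–59: 7100 * 0.957 = 6795
60–79: 7900 * 0.956 = 7552
80+: 5450 * 0.956 + 7100 * 0.359 = 5210 + 2549 = 7759
Net migration: 40–59 − 500 → 6295; 60–79 − 380 → 7172
Giving 1136 / 7007 / 6295 / 7172 / 7759.
— Period 2 —
Births: 7007 * 0.16 = 1121
20–39: 1136 * 0.98 = 1113
40–59: 7007 * 0.957 = 6706
60–79: 6295 * 0.956 = 6018
80+: 7172 * 0.956 + 7759 * 0.359 = 6856 + 2785 = 9641
Net migration: 40–59 − 500 → 6206; 60–79 − 380 → 5638
Giving 1121 / 1113 / 6206 / 5638 / 9641.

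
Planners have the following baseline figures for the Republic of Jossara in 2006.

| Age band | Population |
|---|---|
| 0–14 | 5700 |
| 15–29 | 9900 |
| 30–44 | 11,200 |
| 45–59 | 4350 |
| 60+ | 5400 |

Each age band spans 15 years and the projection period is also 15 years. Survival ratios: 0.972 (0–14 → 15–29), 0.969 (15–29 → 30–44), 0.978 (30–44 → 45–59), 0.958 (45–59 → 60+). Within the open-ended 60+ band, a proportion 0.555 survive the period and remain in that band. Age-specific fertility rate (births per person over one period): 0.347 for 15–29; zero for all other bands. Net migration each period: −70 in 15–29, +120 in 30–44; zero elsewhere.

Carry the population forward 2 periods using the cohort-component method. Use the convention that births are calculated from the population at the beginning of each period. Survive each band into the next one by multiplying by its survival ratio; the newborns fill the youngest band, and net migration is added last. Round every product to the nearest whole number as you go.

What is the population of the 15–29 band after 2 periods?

(Groups numbered youngest = 1 to oldest = 5.)
After projecting period 1:
Births: 9900 × 0.347 = 3435
Group 2: 5700 × 0.972 = 5540
Group 3: 9900 × 0.969 = 9593
Group 4: 11200 × 0.978 = 10954
Group 5: 4350 × 0.958 + 5400 × 0.555 = 4167 + 2997 = 7164
Net migration: Group 2 − 70 → 5470; Group 3 + 120 → 9713
→ [3435, 5470, 9713, 10954, 7164]
After projecting period 2:
Births: 5470 × 0.347 = 1898
Group 2: 3435 × 0.972 = 3339
Group 3: 5470 × 0.969 = 5300
Group 4: 9713 × 0.978 = 9499
Group 5: 10954 × 0.958 + 7164 × 0.555 = 10494 + 3976 = 14470
Net migration: Group 2 − 70 → 3269; Group 3 + 120 → 5420
→ [1898, 3269, 5420, 9499, 14470]

3269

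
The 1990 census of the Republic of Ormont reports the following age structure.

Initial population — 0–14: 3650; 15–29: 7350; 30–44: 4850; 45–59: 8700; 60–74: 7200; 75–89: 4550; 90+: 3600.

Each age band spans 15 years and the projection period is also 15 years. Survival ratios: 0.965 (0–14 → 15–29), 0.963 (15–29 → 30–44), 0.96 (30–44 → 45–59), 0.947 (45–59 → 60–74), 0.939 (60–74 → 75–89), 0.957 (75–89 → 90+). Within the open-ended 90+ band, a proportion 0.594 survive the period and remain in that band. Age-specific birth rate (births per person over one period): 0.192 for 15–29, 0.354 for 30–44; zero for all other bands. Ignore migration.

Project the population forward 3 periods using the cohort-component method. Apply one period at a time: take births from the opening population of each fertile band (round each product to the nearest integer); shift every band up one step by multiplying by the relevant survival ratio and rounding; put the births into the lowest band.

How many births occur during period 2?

3182

Let group 1 be 0–14 through group 7 = 90+.
— Period 1 —
Births: 7350 * 0.192 = 1411 ; 4850 * 0.354 = 1717 → 3128
Group 2: 3650 * 0.965 = 3522
Group 3: 7350 * 0.963 = 7078
Group 4: 4850 * 0.96 = 4656
Group 5: 8700 * 0.947 = 8239
Group 6: 7200 * 0.939 = 6761
Group 7: 4550 * 0.957 + 3600 * 0.594 = 4354 + 2138 = 6492
Giving 3128 / 3522 / 7078 / 4656 / 8239 / 6761 / 6492.
— Period 2 —
Births: 3522 * 0.192 = 676 ; 7078 * 0.354 = 2506 → 3182
Group 2: 3128 * 0.965 = 3019
Group 3: 3522 * 0.963 = 3392
Group 4: 7078 * 0.96 = 6795
Group 5: 4656 * 0.947 = 4409
Group 6: 8239 * 0.939 = 7736
Group 7: 6761 * 0.957 + 6492 * 0.594 = 6470 + 3856 = 10326
Giving 3182 / 3019 / 3392 / 6795 / 4409 / 7736 / 10326.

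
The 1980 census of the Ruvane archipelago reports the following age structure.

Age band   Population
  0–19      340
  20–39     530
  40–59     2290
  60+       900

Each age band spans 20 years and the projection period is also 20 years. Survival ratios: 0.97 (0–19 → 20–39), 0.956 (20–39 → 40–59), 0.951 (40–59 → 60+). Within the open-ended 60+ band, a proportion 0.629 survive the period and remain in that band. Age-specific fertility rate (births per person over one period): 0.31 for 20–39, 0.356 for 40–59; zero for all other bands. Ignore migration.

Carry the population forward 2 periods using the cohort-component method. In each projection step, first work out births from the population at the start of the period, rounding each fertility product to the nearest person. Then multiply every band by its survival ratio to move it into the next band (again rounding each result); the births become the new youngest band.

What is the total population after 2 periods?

Call the groups 1 to 4, youngest first.
Period 1.
Births: 530 × 0.31 = 164  |  2290 × 0.356 = 815 — total 979
Group 2: 340 × 0.97 = 330
Group 3: 530 × 0.956 = 507
Group 4: 2290 × 0.951 + 900 × 0.629 = 2178 + 566 = 2744
End of period: [979, 330, 507, 2744]
Period 2.
Births: 330 × 0.31 = 102  |  507 × 0.356 = 180 — total 282
Group 2: 979 × 0.97 = 950
Group 3: 330 × 0.956 = 315
Group 4: 507 × 0.951 + 2744 × 0.629 = 482 + 1726 = 2208
End of period: [282, 950, 315, 2208]
Total after period 2: 282 + 950 + 315 + 2208 = 3755

3755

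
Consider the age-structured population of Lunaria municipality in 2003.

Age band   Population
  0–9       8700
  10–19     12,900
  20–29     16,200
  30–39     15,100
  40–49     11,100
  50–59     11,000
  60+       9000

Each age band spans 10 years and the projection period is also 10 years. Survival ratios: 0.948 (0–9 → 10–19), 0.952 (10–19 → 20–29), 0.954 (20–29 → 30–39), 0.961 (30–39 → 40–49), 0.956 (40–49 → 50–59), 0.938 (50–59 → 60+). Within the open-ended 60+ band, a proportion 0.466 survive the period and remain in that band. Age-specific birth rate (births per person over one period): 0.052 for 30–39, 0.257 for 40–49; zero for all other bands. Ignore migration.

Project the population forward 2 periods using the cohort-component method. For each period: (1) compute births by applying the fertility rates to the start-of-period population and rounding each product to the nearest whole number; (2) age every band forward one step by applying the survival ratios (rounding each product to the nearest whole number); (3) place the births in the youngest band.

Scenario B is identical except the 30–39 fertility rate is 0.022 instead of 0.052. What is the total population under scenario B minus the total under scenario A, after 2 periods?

-894

— Period 1 —
Births: 15100 × 0.052 = 785 ; 11100 × 0.257 = 2853 ⇒ total 3638
10–19: 8700 × 0.948 = 8248
20–29: 12900 × 0.952 = 12281
30–39: 16200 × 0.954 = 15455
40–49: 15100 × 0.961 = 14511
50–59: 11100 × 0.956 = 10612
60+: 11000 × 0.938 + 9000 × 0.466 = 10318 + 4194 = 14512
Population now: 0–9=3638, 10–19=8248, 20–29=12281, 30–39=15455, 40–49=14511, 50–59=10612, 60+=14512
— Period 2 —
Births: 15455 × 0.052 = 804 ; 14511 × 0.257 = 3729 ⇒ total 4533
10–19: 3638 × 0.948 = 3449
20–29: 8248 × 0.952 = 7852
30–39: 12281 × 0.954 = 11716
40–49: 15455 × 0.961 = 14852
50–59: 14511 × 0.956 = 13873
60+: 10612 × 0.938 + 14512 × 0.466 = 9954 + 6763 = 16717
Population now: 0–9=4533, 10–19=3449, 20–29=7852, 30–39=11716, 40–49=14852, 50–59=13873, 60+=16717
Scenario A total after 2 periods: 72992
Scenario B projection —
— Period 1 —
Births: 15100 × 0.022 = 332 ; 11100 × 0.257 = 2853 ⇒ total 3185
10–19: 8700 × 0.948 = 8248
20–29: 12900 × 0.952 = 12281
30–39: 16200 × 0.954 = 15455
40–49: 15100 × 0.961 = 14511
50–59: 11100 × 0.956 = 10612
60+: 11000 × 0.938 + 9000 × 0.466 = 10318 + 4194 = 14512
Population now: 0–9=3185, 10–19=8248, 20–29=12281, 30–39=15455, 40–49=14511, 50–59=10612, 60+=14512
— Period 2 —
Births: 15455 × 0.022 = 340 ; 14511 × 0.257 = 3729 ⇒ total 4069
10–19: 3185 × 0.948 = 3019
20–29: 8248 × 0.952 = 7852
30–39: 12281 × 0.954 = 11716
40–49: 15455 × 0.961 = 14852
50–59: 14511 × 0.956 = 13873
60+: 10612 × 0.938 + 14512 × 0.466 = 9954 + 6763 = 16717
Population now: 0–9=4069, 10–19=3019, 20–29=7852, 30–39=11716, 40–49=14852, 50–59=13873, 60+=16717
Scenario B total after 2 periods: 72098
Difference B − A = 72098 − 72992 = -894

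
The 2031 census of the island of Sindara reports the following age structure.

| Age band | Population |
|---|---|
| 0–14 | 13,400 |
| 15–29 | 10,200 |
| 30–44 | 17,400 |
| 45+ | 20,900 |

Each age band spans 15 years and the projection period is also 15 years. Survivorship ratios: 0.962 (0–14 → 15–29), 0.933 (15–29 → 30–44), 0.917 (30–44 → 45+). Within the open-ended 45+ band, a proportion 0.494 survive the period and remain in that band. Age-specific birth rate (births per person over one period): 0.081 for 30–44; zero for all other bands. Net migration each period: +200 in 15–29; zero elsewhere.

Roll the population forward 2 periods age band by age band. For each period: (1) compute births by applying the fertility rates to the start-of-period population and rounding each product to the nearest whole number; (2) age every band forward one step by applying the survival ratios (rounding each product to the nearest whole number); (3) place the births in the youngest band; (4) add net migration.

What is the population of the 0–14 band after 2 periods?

Period 1.
Births: 17400 × 0.081 = 1409
15–29: 13400 × 0.962 = 12891
30–44: 10200 × 0.933 = 9517
45+: 17400 × 0.917 + 20900 × 0.494 = 15956 + 10325 = 26281
Net migration: 15–29 + 200 → 13091
Giving 1409 / 13091 / 9517 / 26281.
Period 2.
Births: 9517 × 0.081 = 771
15–29: 1409 × 0.962 = 1355
30–44: 13091 × 0.933 = 12214
45+: 9517 × 0.917 + 26281 × 0.494 = 8727 + 12983 = 21710
Net migration: 15–29 + 200 → 1555
Giving 771 / 1555 / 12214 / 21710.

771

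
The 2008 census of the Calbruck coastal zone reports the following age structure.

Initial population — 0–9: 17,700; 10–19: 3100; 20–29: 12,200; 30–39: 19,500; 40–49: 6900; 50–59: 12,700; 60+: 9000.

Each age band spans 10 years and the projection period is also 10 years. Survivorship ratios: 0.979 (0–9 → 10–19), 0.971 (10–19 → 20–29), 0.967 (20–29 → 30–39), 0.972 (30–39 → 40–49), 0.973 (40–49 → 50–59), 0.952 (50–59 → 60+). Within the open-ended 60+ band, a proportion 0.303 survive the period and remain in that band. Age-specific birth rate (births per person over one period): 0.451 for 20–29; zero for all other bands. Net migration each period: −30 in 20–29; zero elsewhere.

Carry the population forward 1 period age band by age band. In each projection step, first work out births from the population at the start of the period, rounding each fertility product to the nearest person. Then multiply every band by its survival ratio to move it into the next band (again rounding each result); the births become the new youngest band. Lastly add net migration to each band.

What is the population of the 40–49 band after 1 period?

18954

— Period 1 —
Births: 12200 × 0.451 = 5502
10–19: 17700 × 0.979 = 17328
20–29: 3100 × 0.971 = 3010
30–39: 12200 × 0.967 = 11797
40–49: 19500 × 0.972 = 18954
50–59: 6900 × 0.973 = 6714
60+: 12700 × 0.952 + 9000 × 0.303 = 12090 + 2727 = 14817
Net migration: 20–29 − 30 → 2980
End of period: [5502, 17328, 2980, 11797, 18954, 6714, 14817]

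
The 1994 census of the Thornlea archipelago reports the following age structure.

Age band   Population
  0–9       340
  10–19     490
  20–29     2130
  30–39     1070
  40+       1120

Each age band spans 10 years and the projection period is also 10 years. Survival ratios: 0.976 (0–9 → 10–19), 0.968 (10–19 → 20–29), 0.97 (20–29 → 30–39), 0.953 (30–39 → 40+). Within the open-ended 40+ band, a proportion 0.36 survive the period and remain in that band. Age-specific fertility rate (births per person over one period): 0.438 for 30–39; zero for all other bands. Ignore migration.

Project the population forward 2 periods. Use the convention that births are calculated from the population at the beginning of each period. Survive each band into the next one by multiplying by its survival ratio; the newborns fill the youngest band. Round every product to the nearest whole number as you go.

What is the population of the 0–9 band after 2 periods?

905

Call the bands 1 to 5, youngest first.
Period 1.
Births: 1070 × 0.438 = 469
Band 2: 340 × 0.976 = 332
Band 3: 490 × 0.968 = 474
Band 4: 2130 × 0.97 = 2066
Band 5: 1070 × 0.953 + 1120 × 0.36 = 1020 + 403 = 1423
Giving 469 / 332 / 474 / 2066 / 1423.
Period 2.
Births: 2066 × 0.438 = 905
Band 2: 469 × 0.976 = 458
Band 3: 332 × 0.968 = 321
Band 4: 474 × 0.97 = 460
Band 5: 2066 × 0.953 + 1423 × 0.36 = 1969 + 512 = 2481
Giving 905 / 458 / 321 / 460 / 2481.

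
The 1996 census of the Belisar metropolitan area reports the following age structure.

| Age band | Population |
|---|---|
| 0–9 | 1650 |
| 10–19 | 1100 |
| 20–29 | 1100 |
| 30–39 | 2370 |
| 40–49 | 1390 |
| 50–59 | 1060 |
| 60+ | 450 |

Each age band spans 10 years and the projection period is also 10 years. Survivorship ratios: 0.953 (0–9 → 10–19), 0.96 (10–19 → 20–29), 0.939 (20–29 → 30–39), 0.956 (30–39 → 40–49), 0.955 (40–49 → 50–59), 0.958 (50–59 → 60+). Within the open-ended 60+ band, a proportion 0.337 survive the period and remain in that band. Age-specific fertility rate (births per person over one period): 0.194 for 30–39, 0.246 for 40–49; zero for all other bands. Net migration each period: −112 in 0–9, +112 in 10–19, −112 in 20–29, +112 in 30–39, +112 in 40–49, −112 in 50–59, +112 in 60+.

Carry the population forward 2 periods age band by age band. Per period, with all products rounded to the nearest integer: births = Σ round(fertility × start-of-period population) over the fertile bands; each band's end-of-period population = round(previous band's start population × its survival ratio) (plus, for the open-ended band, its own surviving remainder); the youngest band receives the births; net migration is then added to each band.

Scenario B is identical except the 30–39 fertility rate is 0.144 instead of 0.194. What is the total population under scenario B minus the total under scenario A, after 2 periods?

-171

Numbering the bands 1..7 from youngest to oldest:
After projecting period 1:
Births: 2370 × 0.194 = 460  |  1390 × 0.246 = 342 → total 802
Band 2: 1650 × 0.953 = 1572
Band 3: 1100 × 0.96 = 1056
Band 4: 1100 × 0.939 = 1033
Band 5: 2370 × 0.956 = 2266
Band 6: 1390 × 0.955 = 1327
Band 7: 1060 × 0.958 + 450 × 0.337 = 1015 + 152 = 1167
Net migration: Band 1 − 112 → 690; Band 2 + 112 → 1684; Band 3 − 112 → 944; Band 4 + 112 → 1145; Band 5 + 112 → 2378; Band 6 − 112 → 1215; Band 7 + 112 → 1279
Population now: 0–9=690, 10–19=1684, 20–29=944, 30–39=1145, 40–49=2378, 50–59=1215, 60+=1279
After projecting period 2:
Births: 1145 × 0.194 = 222  |  2378 × 0.246 = 585 → total 807
Band 2: 690 × 0.953 = 658
Band 3: 1684 × 0.96 = 1617
Band 4: 944 × 0.939 = 886
Band 5: 1145 × 0.956 = 1095
Band 6: 2378 × 0.955 = 2271
Band 7: 1215 × 0.958 + 1279 × 0.337 = 1164 + 431 = 1595
Net migration: Band 1 − 112 → 695; Band 2 + 112 → 770; Band 3 − 112 → 1505; Band 4 + 112 → 998; Band 5 + 112 → 1207; Band 6 − 112 → 2159; Band 7 + 112 → 1707
Population now: 0–9=695, 10–19=770, 20–29=1505, 30–39=998, 40–49=1207, 50–59=2159, 60+=1707
Scenario A total after 2 periods: 9041
Scenario B projection —
After projecting period 1:
Births: 2370 × 0.144 = 341  |  1390 × 0.246 = 342 → total 683
Band 2: 1650 × 0.953 = 1572
Band 3: 1100 × 0.96 = 1056
Band 4: 1100 × 0.939 = 1033
Band 5: 2370 × 0.956 = 2266
Band 6: 1390 × 0.955 = 1327
Band 7: 1060 × 0.958 + 450 × 0.337 = 1015 + 152 = 1167
Net migration: Band 1 − 112 → 571; Band 2 + 112 → 1684; Band 3 − 112 → 944; Band 4 + 112 → 1145; Band 5 + 112 → 2378; Band 6 − 112 → 1215; Band 7 + 112 → 1279
Population now: 0–9=571, 10–19=1684, 20–29=944, 30–39=1145, 40–49=2378, 50–59=1215, 60+=1279
After projecting period 2:
Births: 1145 × 0.144 = 165  |  2378 × 0.246 = 585 → total 750
Band 2: 571 × 0.953 = 544
Band 3: 1684 × 0.96 = 1617
Band 4: 944 × 0.939 = 886
Band 5: 1145 × 0.956 = 1095
Band 6: 2378 × 0.955 = 2271
Band 7: 1215 × 0.958 + 1279 × 0.337 = 1164 + 431 = 1595
Net migration: Band 1 − 112 → 638; Band 2 + 112 → 656; Band 3 − 112 → 1505; Band 4 + 112 → 998; Band 5 + 112 → 1207; Band 6 − 112 → 2159; Band 7 + 112 → 1707
Population now: 0–9=638, 10–19=656, 20–29=1505, 30–39=998, 40–49=1207, 50–59=2159, 60+=1707
Scenario B total after 2 periods: 8870
Difference B − A = 8870 − 9041 = -171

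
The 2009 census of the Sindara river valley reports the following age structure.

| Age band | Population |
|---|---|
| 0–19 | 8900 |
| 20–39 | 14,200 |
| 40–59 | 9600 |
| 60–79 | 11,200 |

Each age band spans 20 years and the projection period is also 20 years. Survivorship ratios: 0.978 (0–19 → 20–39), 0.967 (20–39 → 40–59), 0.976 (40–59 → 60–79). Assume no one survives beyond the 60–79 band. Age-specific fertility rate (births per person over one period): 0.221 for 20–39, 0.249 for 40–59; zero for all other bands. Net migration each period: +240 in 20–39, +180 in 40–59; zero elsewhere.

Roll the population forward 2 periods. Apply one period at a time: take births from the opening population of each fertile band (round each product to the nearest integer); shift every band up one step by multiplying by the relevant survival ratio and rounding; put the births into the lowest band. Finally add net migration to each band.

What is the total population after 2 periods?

Period 1.
Births: 14200 * 0.221 = 3138  |  9600 * 0.249 = 2390 — total 5528
20–39: 8900 * 0.978 = 8704
40–59: 14200 * 0.967 = 13731
60–79: 9600 * 0.976 = 9370
Net migration: 20–39 + 240 → 8944; 40–59 + 180 → 13911
Population now: 0–19=5528, 20–39=8944, 40–59=13911, 60–79=9370
Period 2.
Births: 8944 * 0.221 = 1977  |  13911 * 0.249 = 3464 — total 5441
20–39: 5528 * 0.978 = 5406
40–59: 8944 * 0.967 = 8649
60–79: 13911 * 0.976 = 13577
Net migration: 20–39 + 240 → 5646; 40–59 + 180 → 8829
Population now: 0–19=5441, 20–39=5646, 40–59=8829, 60–79=13577
Total after period 2: 5441 + 5646 + 8829 + 13577 = 33493

33493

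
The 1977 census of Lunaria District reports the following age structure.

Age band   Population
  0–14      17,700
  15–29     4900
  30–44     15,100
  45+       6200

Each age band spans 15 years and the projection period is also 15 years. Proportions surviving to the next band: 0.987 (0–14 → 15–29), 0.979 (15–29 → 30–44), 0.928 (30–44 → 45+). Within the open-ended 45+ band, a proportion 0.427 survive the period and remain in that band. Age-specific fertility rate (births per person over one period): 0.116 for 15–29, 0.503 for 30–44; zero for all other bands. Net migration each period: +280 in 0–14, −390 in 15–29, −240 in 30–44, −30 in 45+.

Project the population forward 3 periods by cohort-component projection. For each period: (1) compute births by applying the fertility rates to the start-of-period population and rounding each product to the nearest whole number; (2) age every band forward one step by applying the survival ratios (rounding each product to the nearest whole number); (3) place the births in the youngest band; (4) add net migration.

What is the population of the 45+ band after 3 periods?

Numbering the bands 1..4 from youngest to oldest:
Period 1.
Births: 4900 * 0.116 = 568 ; 15100 * 0.503 = 7595 ⇒ total 8163
Band 2: 17700 * 0.987 = 17470
Band 3: 4900 * 0.979 = 4797
Band 4: 15100 * 0.928 + 6200 * 0.427 = 14013 + 2647 = 16660
Net migration: Band 1 + 280 → 8443; Band 2 − 390 → 17080; Band 3 − 240 → 4557; Band 4 − 30 → 16630
Population now: 0–14=8443, 15–29=17080, 30–44=4557, 45+=16630
Period 2.
Births: 17080 * 0.116 = 1981 ; 4557 * 0.503 = 2292 ⇒ total 4273
Band 2: 8443 * 0.987 = 8333
Band 3: 17080 * 0.979 = 16721
Band 4: 4557 * 0.928 + 16630 * 0.427 = 4229 + 7101 = 11330
Net migration: Band 1 + 280 → 4553; Band 2 − 390 → 7943; Band 3 − 240 → 16481; Band 4 − 30 → 11300
Population now: 0–14=4553, 15–29=7943, 30–44=16481, 45+=11300
Period 3.
Births: 7943 * 0.116 = 921 ; 16481 * 0.503 = 8290 ⇒ total 9211
Band 2: 4553 * 0.987 = 4494
Band 3: 7943 * 0.979 = 7776
Band 4: 16481 * 0.928 + 11300 * 0.427 = 15294 + 4825 = 20119
Net migration: Band 1 + 280 → 9491; Band 2 − 390 → 4104; Band 3 − 240 → 7536; Band 4 − 30 → 20089
Population now: 0–14=9491, 15–29=4104, 30–44=7536, 45+=20089

20089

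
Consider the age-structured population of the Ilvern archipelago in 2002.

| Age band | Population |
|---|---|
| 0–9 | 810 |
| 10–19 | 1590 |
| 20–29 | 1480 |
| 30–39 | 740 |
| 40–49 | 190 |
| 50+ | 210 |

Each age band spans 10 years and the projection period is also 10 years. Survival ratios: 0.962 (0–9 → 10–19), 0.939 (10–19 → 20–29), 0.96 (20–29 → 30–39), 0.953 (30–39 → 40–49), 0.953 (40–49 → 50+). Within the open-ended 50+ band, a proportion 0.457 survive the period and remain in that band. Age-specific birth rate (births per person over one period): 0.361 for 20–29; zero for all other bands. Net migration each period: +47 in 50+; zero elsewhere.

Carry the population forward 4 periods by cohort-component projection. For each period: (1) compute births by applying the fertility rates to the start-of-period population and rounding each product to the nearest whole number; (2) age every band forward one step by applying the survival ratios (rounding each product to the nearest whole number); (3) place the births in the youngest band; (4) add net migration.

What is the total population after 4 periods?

— Period 1 —
Births: 1480 * 0.361 = 534
10–19: 810 * 0.962 = 779
20–29: 1590 * 0.939 = 1493
30–39: 1480 * 0.96 = 1421
40–49: 740 * 0.953 = 705
50+: 190 * 0.953 + 210 * 0.457 = 181 + 96 = 277
Net migration: 50+ + 47 → 324
End of period: [534, 779, 1493, 1421, 705, 324]
— Period 2 —
Births: 1493 * 0.361 = 539
10–19: 534 * 0.962 = 514
20–29: 779 * 0.939 = 731
30–39: 1493 * 0.96 = 1433
40–49: 1421 * 0.953 = 1354
50+: 705 * 0.953 + 324 * 0.457 = 672 + 148 = 820
Net migration: 50+ + 47 → 867
End of period: [539, 514, 731, 1433, 1354, 867]
— Period 3 —
Births: 731 * 0.361 = 264
10–19: 539 * 0.962 = 519
20–29: 514 * 0.939 = 483
30–39: 731 * 0.96 = 702
40–49: 1433 * 0.953 = 1366
50+: 1354 * 0.953 + 867 * 0.457 = 1290 + 396 = 1686
Net migration: 50+ + 47 → 1733
End of period: [264, 519, 483, 702, 1366, 1733]
— Period 4 —
Births: 483 * 0.361 = 174
10–19: 264 * 0.962 = 254
20–29: 519 * 0.939 = 487
30–39: 483 * 0.96 = 464
40–49: 702 * 0.953 = 669
50+: 1366 * 0.953 + 1733 * 0.457 = 1302 + 792 = 2094
Net migration: 50+ + 47 → 2141
End of period: [174, 254, 487, 464, 669, 2141]
Total after period 4: 174 + 254 + 487 + 464 + 669 + 2141 = 4189

4189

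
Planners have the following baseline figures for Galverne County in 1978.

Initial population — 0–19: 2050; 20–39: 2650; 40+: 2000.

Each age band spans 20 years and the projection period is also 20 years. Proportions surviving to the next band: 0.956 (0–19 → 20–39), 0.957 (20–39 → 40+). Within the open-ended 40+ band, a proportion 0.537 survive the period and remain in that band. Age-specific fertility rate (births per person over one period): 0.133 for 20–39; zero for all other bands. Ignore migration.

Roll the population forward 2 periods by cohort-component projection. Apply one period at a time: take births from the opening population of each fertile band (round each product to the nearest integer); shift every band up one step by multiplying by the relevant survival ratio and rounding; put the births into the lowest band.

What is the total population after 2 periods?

After projecting period 1:
Births: 2650 * 0.133 = 352
20–39: 2050 * 0.956 = 1960
40+: 2650 * 0.957 + 2000 * 0.537 = 2536 + 1074 = 3610
Giving 352 / 1960 / 3610.
After projecting period 2:
Births: 1960 * 0.133 = 261
20–39: 352 * 0.956 = 337
40+: 1960 * 0.957 + 3610 * 0.537 = 1876 + 1939 = 3815
Giving 261 / 337 / 3815.
Total after period 2: 261 + 337 + 3815 = 4413

4413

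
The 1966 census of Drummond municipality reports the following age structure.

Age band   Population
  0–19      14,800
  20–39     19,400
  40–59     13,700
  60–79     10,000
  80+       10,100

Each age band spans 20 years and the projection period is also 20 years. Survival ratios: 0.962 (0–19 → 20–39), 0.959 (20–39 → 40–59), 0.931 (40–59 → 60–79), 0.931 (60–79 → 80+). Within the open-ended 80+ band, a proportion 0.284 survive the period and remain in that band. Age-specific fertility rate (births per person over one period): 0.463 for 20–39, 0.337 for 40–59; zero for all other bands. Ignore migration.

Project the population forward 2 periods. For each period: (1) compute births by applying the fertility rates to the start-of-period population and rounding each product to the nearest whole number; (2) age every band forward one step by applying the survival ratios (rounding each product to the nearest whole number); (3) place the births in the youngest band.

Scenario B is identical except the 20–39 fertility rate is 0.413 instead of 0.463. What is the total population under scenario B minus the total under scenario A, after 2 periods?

-1645

Numbering the bands 1..5 from youngest to oldest:
[period 1]
Births: 19400 × 0.463 = 8982  |  13700 × 0.337 = 4617 → 13599
Band 2: 14800 × 0.962 = 14238
Band 3: 19400 × 0.959 = 18605
Band 4: 13700 × 0.931 = 12755
Band 5: 10000 × 0.931 + 10100 × 0.284 = 9310 + 2868 = 12178
End of period: [13599, 14238, 18605, 12755, 12178]
[period 2]
Births: 14238 × 0.463 = 6592  |  18605 × 0.337 = 6270 → 12862
Band 2: 13599 × 0.962 = 13082
Band 3: 14238 × 0.959 = 13654
Band 4: 18605 × 0.931 = 17321
Band 5: 12755 × 0.931 + 12178 × 0.284 = 11875 + 3459 = 15334
End of period: [12862, 13082, 13654, 17321, 15334]
Scenario A total after 2 periods: 72253
Scenario B projection —
[period 1]
Births: 19400 × 0.413 = 8012  |  13700 × 0.337 = 4617 → 12629
Band 2: 14800 × 0.962 = 14238
Band 3: 19400 × 0.959 = 18605
Band 4: 13700 × 0.931 = 12755
Band 5: 10000 × 0.931 + 10100 × 0.284 = 9310 + 2868 = 12178
End of period: [12629, 14238, 18605, 12755, 12178]
[period 2]
Births: 14238 × 0.413 = 5880  |  18605 × 0.337 = 6270 → 12150
Band 2: 12629 × 0.962 = 12149
Band 3: 14238 × 0.959 = 13654
Band 4: 18605 × 0.931 = 17321
Band 5: 12755 × 0.931 + 12178 × 0.284 = 11875 + 3459 = 15334
End of period: [12150, 12149, 13654, 17321, 15334]
Scenario B total after 2 periods: 70608
Difference B − A = 70608 − 72253 = -1645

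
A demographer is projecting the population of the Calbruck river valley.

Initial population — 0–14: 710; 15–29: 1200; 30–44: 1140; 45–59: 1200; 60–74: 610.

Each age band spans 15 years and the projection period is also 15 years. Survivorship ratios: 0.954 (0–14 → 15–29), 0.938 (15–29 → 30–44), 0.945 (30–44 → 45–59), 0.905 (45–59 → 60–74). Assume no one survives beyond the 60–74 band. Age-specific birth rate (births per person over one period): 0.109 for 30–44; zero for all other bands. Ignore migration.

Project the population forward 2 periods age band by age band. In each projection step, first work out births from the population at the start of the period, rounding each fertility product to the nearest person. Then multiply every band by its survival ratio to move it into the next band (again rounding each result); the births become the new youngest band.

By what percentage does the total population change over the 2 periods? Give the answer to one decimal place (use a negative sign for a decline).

-40.0

Call the groups 1 to 5, youngest first.
— Period 1 —
Births: 1140 × 0.109 = 124
Group 2: 710 × 0.954 = 677
Group 3: 1200 × 0.938 = 1126
Group 4: 1140 × 0.945 = 1077
Group 5: 1200 × 0.905 = 1086
Giving 124 / 677 / 1126 / 1077 / 1086.
— Period 2 —
Births: 1126 × 0.109 = 123
Group 2: 124 × 0.954 = 118
Group 3: 677 × 0.938 = 635
Group 4: 1126 × 0.945 = 1064
Group 5: 1077 × 0.905 = 975
Giving 123 / 118 / 635 / 1064 / 975.
Total: 4860 → 2915; change = -1945; percentage change = -40.0%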